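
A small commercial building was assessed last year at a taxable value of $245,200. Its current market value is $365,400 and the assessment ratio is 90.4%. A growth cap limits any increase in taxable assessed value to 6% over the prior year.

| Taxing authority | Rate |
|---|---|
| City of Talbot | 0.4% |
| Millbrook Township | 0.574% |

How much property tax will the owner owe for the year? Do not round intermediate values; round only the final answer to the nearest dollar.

$2,532

Uncapped assessed value = $365,400 × 0.904 = $330,321.6
Cap limit = $245,200 × 1.06 = $259,912
Taxable assessed value = min($330,321.6, $259,912) = $259,912 (cap binds)
City of Talbot: $259,912 × 0.004 = $1,039.648
Millbrook Township: $259,912 × 0.00574 = $1,491.89488
Total = $2,531.54288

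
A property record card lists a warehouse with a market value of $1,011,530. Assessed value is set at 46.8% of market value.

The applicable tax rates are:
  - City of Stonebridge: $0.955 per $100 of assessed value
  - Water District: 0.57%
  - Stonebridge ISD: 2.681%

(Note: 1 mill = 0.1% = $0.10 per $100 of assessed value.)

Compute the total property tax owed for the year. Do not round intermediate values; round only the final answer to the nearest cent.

Assessed value = $1,011,530 × 0.468 = $473,396.04
City of Stonebridge: $473,396.04 × 0.00955 = $4,520.932182
Water District: $473,396.04 × 0.0057 = $2,698.357428
Stonebridge ISD: $473,396.04 × 0.02681 = $12,691.7478324
Total = $19,911.0374424

$19,911.04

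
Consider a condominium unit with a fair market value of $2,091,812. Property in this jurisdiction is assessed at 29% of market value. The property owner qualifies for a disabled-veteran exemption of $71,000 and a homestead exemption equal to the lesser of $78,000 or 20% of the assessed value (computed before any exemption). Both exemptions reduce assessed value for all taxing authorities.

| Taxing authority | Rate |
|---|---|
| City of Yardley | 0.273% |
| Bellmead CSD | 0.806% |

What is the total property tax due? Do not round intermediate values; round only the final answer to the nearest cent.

$4,937.78

Assessed value = $2,091,812 × 0.29 = $606,625.48
Homestead exemption = min($78,000, 20% × $606,625.48) = min($78,000, $121,325.096) = $78,000 (dollar cap binds)
Taxable value = $606,625.48 − $71,000 − $78,000 = $457,625.48
City of Yardley: $457,625.48 × 0.00273 = $1,249.3175604
Bellmead CSD: $457,625.48 × 0.00806 = $3,688.4613688
Total = $4,937.7789292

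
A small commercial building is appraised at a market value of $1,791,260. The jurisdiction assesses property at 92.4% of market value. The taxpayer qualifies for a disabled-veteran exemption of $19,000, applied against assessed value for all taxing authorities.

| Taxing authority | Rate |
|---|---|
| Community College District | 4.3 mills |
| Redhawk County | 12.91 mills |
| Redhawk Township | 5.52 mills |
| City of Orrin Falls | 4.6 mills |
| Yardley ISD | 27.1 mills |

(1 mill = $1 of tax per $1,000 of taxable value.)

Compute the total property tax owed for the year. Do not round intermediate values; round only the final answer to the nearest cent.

$89,054.24

Assessed value = $1,791,260 × 0.924 = $1,655,124.24
Taxable value = $1,655,124.24 − $19,000 = $1,636,124.24
Community College District: $1,636,124.24 × 0.0043 = $7,035.334232
Redhawk County: $1,636,124.24 × 0.01291 = $21,122.3639384
Redhawk Township: $1,636,124.24 × 0.00552 = $9,031.4058048
City of Orrin Falls: $1,636,124.24 × 0.0046 = $7,526.171504
Yardley ISD: $1,636,124.24 × 0.0271 = $44,338.966904
Total = $7,035.334232 + $21,122.3639384 + $9,031.4058048 + $7,526.171504 + $44,338.966904 = $89,054.2423832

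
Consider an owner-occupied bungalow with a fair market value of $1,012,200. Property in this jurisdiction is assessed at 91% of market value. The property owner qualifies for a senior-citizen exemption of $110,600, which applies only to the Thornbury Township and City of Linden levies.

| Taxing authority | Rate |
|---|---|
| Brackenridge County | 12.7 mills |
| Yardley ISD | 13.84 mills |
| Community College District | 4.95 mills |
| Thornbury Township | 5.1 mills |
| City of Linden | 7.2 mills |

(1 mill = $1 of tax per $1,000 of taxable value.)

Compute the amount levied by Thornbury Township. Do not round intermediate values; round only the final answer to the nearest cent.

$4,133.56

Assessed value = $1,012,200 × 0.91 = $921,102
Thornbury Township taxable value = $921,102 − $110,600 = $810,502
Thornbury Township levy = $810,502 × 0.0051 = $4,133.5602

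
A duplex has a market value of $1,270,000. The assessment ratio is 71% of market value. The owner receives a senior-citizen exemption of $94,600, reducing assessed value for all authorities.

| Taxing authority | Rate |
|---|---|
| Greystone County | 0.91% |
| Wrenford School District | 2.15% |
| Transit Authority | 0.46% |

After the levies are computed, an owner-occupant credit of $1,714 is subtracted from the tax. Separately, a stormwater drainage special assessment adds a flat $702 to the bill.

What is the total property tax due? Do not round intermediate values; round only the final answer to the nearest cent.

$27,397.92

Assessed value = $1,270,000 × 0.71 = $901,700
Taxable value = $901,700 − $94,600 = $807,100
Greystone County: $807,100 × 0.0091 = $7,344.61
Wrenford School District: $807,100 × 0.0215 = $17,352.65
Transit Authority: $807,100 × 0.0046 = $3,712.66
Levies subtotal = $28,409.92
After credit = $28,409.92 − $1,714 = $26,695.92
Total = $26,695.92 + $702 = $27,397.92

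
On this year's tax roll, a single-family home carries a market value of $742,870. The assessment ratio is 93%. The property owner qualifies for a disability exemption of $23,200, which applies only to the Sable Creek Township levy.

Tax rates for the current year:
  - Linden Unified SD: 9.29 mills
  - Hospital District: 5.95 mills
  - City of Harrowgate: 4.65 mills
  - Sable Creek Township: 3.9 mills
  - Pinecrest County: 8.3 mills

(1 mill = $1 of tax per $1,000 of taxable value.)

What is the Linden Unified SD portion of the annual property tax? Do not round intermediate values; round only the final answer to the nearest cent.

$6,418.17

Assessed value = $742,870 × 0.93 = $690,869.1
Linden Unified SD taxable value = $690,869.1 (exemption does not apply)
Linden Unified SD levy = $690,869.1 × 0.00929 = $6,418.173939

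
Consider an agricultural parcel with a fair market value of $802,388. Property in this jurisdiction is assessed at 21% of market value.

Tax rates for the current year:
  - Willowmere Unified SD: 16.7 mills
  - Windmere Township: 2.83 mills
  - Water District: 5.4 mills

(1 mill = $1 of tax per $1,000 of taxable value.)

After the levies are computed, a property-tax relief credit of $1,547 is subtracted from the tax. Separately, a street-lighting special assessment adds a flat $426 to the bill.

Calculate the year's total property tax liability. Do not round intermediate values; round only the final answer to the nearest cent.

$3,079.74

Assessed value = $802,388 × 0.21 = $168,501.48
Willowmere Unified SD: $168,501.48 × 0.0167 = $2,813.974716
Windmere Township: $168,501.48 × 0.00283 = $476.8591884
Water District: $168,501.48 × 0.0054 = $909.907992
Levies subtotal = $4,200.7418964
After credit = $4,200.7418964 − $1,547 = $2,653.7418964
Total = $2,653.7418964 + $426 = $3,079.7418964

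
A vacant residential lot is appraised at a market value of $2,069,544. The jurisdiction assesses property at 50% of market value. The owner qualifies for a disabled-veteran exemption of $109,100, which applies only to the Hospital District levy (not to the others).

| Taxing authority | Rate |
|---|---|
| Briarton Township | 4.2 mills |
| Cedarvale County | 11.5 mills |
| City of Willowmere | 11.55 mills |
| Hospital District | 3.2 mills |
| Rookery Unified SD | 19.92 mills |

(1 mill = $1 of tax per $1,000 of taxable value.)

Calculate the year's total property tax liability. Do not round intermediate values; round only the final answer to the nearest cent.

Assessed value = $2,069,544 × 0.5 = $1,034,772
Briarton Township: $1,034,772 × 0.0042 = $4,346.0424
Cedarvale County: $1,034,772 × 0.0115 = $11,899.878
City of Willowmere: $1,034,772 × 0.01155 = $11,951.6166
Hospital District: ($1,034,772 − $109,100) × 0.0032 = $925,672 × 0.0032 = $2,962.1504
Rookery Unified SD: $1,034,772 × 0.01992 = $20,612.65824
Total = $51,772.34564

$51,772.35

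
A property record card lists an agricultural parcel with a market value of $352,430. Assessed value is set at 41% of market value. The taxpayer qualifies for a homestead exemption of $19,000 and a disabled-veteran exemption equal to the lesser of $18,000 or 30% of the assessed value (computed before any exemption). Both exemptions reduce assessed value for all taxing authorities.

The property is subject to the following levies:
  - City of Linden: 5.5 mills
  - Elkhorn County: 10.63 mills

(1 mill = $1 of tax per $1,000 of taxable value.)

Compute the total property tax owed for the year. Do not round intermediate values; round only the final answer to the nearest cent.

$1,733.92

Assessed value = $352,430 × 0.41 = $144,496.3
Disabled-veteran exemption = min($18,000, 30% × $144,496.3) = min($18,000, $43,348.89) = $18,000 (dollar cap binds)
Taxable value = $144,496.3 − $19,000 − $18,000 = $107,496.3
City of Linden: $107,496.3 × 0.0055 = $591.22965
Elkhorn County: $107,496.3 × 0.01063 = $1,142.685669
Total = $1,733.915319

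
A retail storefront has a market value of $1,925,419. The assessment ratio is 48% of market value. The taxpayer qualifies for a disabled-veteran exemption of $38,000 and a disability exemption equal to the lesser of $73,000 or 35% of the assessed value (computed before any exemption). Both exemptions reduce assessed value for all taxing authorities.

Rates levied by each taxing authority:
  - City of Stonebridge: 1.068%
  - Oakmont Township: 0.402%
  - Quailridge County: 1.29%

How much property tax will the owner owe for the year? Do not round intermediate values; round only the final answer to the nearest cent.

Assessed value = $1,925,419 × 0.48 = $924,201.12
Disability exemption = min($73,000, 35% × $924,201.12) = min($73,000, $323,470.392) = $73,000 (dollar cap binds)
Taxable value = $924,201.12 − $38,000 − $73,000 = $813,201.12
City of Stonebridge: $813,201.12 × 0.01068 = $8,684.9879616
Oakmont Township: $813,201.12 × 0.00402 = $3,269.0685024
Quailridge County: $813,201.12 × 0.0129 = $10,490.294448
Total = $22,444.350912

$22,444.35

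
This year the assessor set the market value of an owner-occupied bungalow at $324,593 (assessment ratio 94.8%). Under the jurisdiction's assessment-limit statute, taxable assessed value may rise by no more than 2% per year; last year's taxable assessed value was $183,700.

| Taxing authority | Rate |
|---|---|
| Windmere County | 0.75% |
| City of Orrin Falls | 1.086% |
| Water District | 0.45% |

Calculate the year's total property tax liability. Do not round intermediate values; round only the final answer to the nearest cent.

Uncapped assessed value = $324,593 × 0.948 = $307,714.164
Cap limit = $183,700 × 1.02 = $187,374
Taxable assessed value = min($307,714.164, $187,374) = $187,374 (cap binds)
Windmere County: $187,374 × 0.0075 = $1,405.305
City of Orrin Falls: $187,374 × 0.01086 = $2,034.88164
Water District: $187,374 × 0.0045 = $843.183
Total = $4,283.36964

$4,283.37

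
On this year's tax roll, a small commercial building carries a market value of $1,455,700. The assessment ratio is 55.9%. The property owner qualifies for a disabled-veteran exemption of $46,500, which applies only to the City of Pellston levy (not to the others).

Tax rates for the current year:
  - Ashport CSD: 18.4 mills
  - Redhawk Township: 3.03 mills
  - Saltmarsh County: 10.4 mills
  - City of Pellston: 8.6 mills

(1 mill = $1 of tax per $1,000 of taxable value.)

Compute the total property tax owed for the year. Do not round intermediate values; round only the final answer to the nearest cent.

Assessed value = $1,455,700 × 0.559 = $813,736.3
Ashport CSD: $813,736.3 × 0.0184 = $14,972.74792
Redhawk Township: $813,736.3 × 0.00303 = $2,465.620989
Saltmarsh County: $813,736.3 × 0.0104 = $8,462.85752
City of Pellston: ($813,736.3 − $46,500) × 0.0086 = $767,236.3 × 0.0086 = $6,598.23218
Total = $32,499.458609

$32,499.46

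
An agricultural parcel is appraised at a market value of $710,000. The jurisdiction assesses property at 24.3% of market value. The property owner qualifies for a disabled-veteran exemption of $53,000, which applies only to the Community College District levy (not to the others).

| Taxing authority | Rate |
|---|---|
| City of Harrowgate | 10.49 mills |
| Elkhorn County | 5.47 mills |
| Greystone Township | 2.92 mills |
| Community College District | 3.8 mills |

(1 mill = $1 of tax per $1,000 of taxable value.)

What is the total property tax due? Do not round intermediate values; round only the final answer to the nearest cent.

Assessed value = $710,000 × 0.243 = $172,530
City of Harrowgate: $172,530 × 0.01049 = $1,809.8397
Elkhorn County: $172,530 × 0.00547 = $943.7391
Greystone Township: $172,530 × 0.00292 = $503.7876
Community College District: ($172,530 − $53,000) × 0.0038 = $119,530 × 0.0038 = $454.214
Total = $3,711.5804

$3,711.58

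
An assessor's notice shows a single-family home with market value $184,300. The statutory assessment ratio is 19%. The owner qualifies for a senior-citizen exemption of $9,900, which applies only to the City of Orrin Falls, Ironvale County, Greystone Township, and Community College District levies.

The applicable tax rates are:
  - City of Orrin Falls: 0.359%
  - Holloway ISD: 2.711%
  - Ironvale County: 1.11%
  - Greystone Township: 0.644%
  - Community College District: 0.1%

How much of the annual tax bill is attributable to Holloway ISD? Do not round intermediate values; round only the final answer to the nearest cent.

$949.31

Assessed value = $184,300 × 0.19 = $35,017
Holloway ISD taxable value = $35,017 (exemption does not apply)
Holloway ISD levy = $35,017 × 0.02711 = $949.31087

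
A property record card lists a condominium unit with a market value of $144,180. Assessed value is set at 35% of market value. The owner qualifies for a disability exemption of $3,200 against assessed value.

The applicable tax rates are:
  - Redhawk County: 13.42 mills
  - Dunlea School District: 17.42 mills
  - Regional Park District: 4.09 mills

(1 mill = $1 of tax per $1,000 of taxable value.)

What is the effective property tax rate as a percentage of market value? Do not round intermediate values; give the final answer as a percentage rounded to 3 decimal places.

1.145%

Assessed value = $144,180 × 0.35 = $50,463
Taxable value = $50,463 − $3,200 = $47,263
Redhawk County: $47,263 × 0.01342 = $634.26946
Dunlea School District: $47,263 × 0.01742 = $823.32146
Regional Park District: $47,263 × 0.00409 = $193.30567
Total tax = $1,650.89659
Effective rate = $1,650.89659 ÷ $144,180 = 1.145% of market value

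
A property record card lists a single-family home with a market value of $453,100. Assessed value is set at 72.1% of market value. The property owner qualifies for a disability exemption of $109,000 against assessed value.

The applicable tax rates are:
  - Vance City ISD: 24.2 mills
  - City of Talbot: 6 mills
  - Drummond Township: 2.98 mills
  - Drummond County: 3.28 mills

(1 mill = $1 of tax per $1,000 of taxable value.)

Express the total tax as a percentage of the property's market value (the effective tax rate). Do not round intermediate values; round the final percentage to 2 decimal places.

Assessed value = $453,100 × 0.721 = $326,685.1
Taxable value = $326,685.1 − $109,000 = $217,685.1
Vance City ISD: $217,685.1 × 0.0242 = $5,267.97942
City of Talbot: $217,685.1 × 0.006 = $1,306.1106
Drummond Township: $217,685.1 × 0.00298 = $648.701598
Drummond County: $217,685.1 × 0.00328 = $714.007128
Total tax = $7,936.798746
Effective rate = $7,936.798746 ÷ $453,100 = 1.75% of market value

1.75%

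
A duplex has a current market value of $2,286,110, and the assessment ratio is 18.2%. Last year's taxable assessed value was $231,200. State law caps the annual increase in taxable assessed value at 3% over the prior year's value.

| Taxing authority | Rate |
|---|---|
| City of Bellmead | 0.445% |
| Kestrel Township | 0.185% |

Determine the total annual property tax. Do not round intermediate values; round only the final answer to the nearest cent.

$1,500.26

Uncapped assessed value = $2,286,110 × 0.182 = $416,072.02
Cap limit = $231,200 × 1.03 = $238,136
Taxable assessed value = min($416,072.02, $238,136) = $238,136 (cap binds)
City of Bellmead: $238,136 × 0.00445 = $1,059.7052
Kestrel Township: $238,136 × 0.00185 = $440.5516
Total = $1,500.2568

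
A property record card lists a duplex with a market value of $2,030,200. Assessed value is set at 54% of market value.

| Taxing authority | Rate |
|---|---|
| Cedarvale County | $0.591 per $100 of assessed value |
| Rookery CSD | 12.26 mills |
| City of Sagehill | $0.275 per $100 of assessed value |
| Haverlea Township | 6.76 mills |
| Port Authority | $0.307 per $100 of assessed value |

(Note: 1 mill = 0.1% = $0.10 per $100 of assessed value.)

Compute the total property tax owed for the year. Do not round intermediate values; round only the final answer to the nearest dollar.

$33,711

Assessed value = $2,030,200 × 0.54 = $1,096,308
Cedarvale County: $1,096,308 × 0.00591 = $6,479.18028
Rookery CSD: $1,096,308 × 0.01226 = $13,440.73608
City of Sagehill: $1,096,308 × 0.00275 = $3,014.847
Haverlea Township: $1,096,308 × 0.00676 = $7,411.04208
Port Authority: $1,096,308 × 0.00307 = $3,365.66556
Total = $33,711.471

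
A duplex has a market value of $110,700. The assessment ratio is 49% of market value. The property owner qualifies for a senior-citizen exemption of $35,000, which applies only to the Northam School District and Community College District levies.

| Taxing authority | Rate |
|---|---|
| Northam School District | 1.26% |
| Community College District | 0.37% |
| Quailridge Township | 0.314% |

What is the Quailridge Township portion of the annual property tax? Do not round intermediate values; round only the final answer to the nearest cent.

Assessed value = $110,700 × 0.49 = $54,243
Quailridge Township taxable value = $54,243 (exemption does not apply)
Quailridge Township levy = $54,243 × 0.00314 = $170.32302

$170.32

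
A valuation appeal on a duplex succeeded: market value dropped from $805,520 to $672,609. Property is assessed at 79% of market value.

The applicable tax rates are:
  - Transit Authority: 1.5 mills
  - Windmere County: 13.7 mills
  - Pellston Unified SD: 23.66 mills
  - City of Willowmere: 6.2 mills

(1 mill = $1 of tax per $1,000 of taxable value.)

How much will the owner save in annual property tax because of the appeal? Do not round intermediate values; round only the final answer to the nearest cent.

Old assessed value = $805,520 × 0.79 = $636,360.8
New assessed value = $672,609 × 0.79 = $531,361.11
Combined rate = 0.0015 + 0.0137 + 0.02366 + 0.0062 = 0.04506
Old tax = $636,360.8 × 0.04506 = $28,674.417648
New tax = $531,361.11 × 0.04506 = $23,943.1316166
Reduction = $28,674.417648 − $23,943.1316166 = $4,731.2860314

$4,731.29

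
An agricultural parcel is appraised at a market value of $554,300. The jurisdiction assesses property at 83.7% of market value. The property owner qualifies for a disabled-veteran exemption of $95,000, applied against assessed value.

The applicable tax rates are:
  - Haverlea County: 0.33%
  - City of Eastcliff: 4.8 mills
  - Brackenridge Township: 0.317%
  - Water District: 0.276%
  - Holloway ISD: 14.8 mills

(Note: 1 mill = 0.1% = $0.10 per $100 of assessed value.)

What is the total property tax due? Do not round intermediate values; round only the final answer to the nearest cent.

$10,636.80

Assessed value = $554,300 × 0.837 = $463,949.1
Taxable value = $463,949.1 − $95,000 = $368,949.1
Haverlea County: $368,949.1 × 0.0033 = $1,217.53203
City of Eastcliff: $368,949.1 × 0.0048 = $1,770.95568
Brackenridge Township: $368,949.1 × 0.00317 = $1,169.568647
Water District: $368,949.1 × 0.00276 = $1,018.299516
Holloway ISD: $368,949.1 × 0.0148 = $5,460.44668
Total = $10,636.802553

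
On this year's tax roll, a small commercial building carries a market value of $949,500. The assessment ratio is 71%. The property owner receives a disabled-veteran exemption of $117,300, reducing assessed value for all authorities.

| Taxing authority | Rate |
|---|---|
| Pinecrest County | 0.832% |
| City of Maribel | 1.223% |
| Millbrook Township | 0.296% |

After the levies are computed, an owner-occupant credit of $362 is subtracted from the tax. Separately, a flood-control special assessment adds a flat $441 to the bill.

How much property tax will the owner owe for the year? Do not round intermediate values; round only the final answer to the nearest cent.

Assessed value = $949,500 × 0.71 = $674,145
Taxable value = $674,145 − $117,300 = $556,845
Pinecrest County: $556,845 × 0.00832 = $4,632.9504
City of Maribel: $556,845 × 0.01223 = $6,810.21435
Millbrook Township: $556,845 × 0.00296 = $1,648.2612
Levies subtotal = $13,091.42595
After credit = $13,091.42595 − $362 = $12,729.42595
Total = $12,729.42595 + $441 = $13,170.42595

$13,170.43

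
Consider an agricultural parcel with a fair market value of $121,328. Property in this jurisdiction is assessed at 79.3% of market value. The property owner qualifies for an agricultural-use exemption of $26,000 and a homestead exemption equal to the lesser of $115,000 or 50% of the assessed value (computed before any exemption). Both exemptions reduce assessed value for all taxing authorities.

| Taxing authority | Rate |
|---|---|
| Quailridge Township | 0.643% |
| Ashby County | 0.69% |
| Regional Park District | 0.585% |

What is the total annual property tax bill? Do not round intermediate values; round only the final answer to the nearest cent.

Assessed value = $121,328 × 0.793 = $96,213.104
Homestead exemption = min($115,000, 50% × $96,213.104) = min($115,000, $48,106.552) = $48,106.552 (percentage binds)
Taxable value = $96,213.104 − $26,000 − $48,106.552 = $22,106.552
Quailridge Township: $22,106.552 × 0.00643 = $142.14512936
Ashby County: $22,106.552 × 0.0069 = $152.5352088
Regional Park District: $22,106.552 × 0.00585 = $129.3233292
Total = $424.00366736

$424.00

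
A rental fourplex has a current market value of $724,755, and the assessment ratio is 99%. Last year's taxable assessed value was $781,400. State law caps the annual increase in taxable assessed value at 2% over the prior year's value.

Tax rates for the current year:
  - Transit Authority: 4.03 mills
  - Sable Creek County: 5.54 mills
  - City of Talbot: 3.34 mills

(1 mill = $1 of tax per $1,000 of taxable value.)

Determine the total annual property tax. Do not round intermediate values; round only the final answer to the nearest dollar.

Uncapped assessed value = $724,755 × 0.99 = $717,507.45
Cap limit = $781,400 × 1.02 = $797,028
Taxable assessed value = min($717,507.45, $797,028) = $717,507.45 (cap does not bind)
Transit Authority: $717,507.45 × 0.00403 = $2,891.5550235
Sable Creek County: $717,507.45 × 0.00554 = $3,974.991273
City of Talbot: $717,507.45 × 0.00334 = $2,396.474883
Total = $9,263.0211795

$9,263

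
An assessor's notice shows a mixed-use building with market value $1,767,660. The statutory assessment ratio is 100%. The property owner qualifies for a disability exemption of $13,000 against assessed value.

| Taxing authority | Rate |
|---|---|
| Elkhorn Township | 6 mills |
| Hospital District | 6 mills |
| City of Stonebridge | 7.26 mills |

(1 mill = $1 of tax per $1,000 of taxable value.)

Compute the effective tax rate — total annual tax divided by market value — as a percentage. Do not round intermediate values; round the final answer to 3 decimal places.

1.912%

Assessed value = $1,767,660 × 1 = $1,767,660
Taxable value = $1,767,660 − $13,000 = $1,754,660
Elkhorn Township: $1,754,660 × 0.006 = $10,527.96
Hospital District: $1,754,660 × 0.006 = $10,527.96
City of Stonebridge: $1,754,660 × 0.00726 = $12,738.8316
Total tax = $33,794.7516
Effective rate = $33,794.7516 ÷ $1,767,660 = 1.912% of market value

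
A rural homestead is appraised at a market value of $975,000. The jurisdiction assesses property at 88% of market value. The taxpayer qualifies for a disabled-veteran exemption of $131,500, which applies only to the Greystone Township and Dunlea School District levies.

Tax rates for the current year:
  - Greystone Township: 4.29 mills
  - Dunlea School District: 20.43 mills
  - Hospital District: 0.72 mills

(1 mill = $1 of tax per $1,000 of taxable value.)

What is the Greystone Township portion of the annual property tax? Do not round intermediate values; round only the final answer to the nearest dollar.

Assessed value = $975,000 × 0.88 = $858,000
Greystone Township taxable value = $858,000 − $131,500 = $726,500
Greystone Township levy = $726,500 × 0.00429 = $3,116.685

$3,117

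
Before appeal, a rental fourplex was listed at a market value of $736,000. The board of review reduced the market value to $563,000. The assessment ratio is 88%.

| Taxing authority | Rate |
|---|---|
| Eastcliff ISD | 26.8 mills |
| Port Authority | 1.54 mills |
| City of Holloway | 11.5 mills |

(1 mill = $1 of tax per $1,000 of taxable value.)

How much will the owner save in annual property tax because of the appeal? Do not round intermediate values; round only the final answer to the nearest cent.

$6,065.24

Old assessed value = $736,000 × 0.88 = $647,680
New assessed value = $563,000 × 0.88 = $495,440
Combined rate = 0.0268 + 0.00154 + 0.0115 = 0.03984
Old tax = $647,680 × 0.03984 = $25,803.5712
New tax = $495,440 × 0.03984 = $19,738.3296
Reduction = $25,803.5712 − $19,738.3296 = $6,065.2416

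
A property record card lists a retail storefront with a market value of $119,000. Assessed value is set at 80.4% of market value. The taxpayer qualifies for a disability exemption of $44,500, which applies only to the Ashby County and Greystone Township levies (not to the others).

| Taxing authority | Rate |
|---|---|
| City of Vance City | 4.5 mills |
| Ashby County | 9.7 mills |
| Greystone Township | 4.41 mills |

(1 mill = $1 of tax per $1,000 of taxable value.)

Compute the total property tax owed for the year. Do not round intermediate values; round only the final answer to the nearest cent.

Assessed value = $119,000 × 0.804 = $95,676
City of Vance City: $95,676 × 0.0045 = $430.542
Ashby County: ($95,676 − $44,500) × 0.0097 = $51,176 × 0.0097 = $496.4072
Greystone Township: ($95,676 − $44,500) × 0.00441 = $51,176 × 0.00441 = $225.68616
Total = $1,152.63536

$1,152.64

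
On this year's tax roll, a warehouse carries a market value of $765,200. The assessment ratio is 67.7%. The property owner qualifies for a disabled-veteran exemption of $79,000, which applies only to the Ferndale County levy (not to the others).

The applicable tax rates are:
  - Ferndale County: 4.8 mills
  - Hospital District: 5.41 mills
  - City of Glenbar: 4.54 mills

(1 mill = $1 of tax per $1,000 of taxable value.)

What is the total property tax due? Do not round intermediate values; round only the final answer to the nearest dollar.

Assessed value = $765,200 × 0.677 = $518,040.4
Ferndale County: ($518,040.4 − $79,000) × 0.0048 = $439,040.4 × 0.0048 = $2,107.39392
Hospital District: $518,040.4 × 0.00541 = $2,802.598564
City of Glenbar: $518,040.4 × 0.00454 = $2,351.903416
Total = $7,261.8959

$7,262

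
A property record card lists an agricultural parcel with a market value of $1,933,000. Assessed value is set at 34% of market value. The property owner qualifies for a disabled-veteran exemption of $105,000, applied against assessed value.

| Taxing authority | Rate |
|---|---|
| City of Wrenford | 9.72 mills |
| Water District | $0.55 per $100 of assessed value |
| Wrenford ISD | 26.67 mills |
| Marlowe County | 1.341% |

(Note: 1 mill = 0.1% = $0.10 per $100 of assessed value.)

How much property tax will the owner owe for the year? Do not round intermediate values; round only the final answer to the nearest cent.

Assessed value = $1,933,000 × 0.34 = $657,220
Taxable value = $657,220 − $105,000 = $552,220
City of Wrenford: $552,220 × 0.00972 = $5,367.5784
Water District: $552,220 × 0.0055 = $3,037.21
Wrenford ISD: $552,220 × 0.02667 = $14,727.7074
Marlowe County: $552,220 × 0.01341 = $7,405.2702
Total = $30,537.766

$30,537.77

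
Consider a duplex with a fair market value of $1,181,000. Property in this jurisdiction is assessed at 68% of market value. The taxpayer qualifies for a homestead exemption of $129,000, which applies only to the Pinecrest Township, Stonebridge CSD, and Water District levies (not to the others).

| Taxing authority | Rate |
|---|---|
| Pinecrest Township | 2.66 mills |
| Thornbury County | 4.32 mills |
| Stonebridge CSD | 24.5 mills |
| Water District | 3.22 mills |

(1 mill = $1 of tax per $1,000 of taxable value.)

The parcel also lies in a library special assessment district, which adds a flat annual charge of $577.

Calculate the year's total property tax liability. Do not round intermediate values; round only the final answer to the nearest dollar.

Assessed value = $1,181,000 × 0.68 = $803,080
Pinecrest Township: ($803,080 − $129,000) × 0.00266 = $674,080 × 0.00266 = $1,793.0528
Thornbury County: $803,080 × 0.00432 = $3,469.3056
Stonebridge CSD: ($803,080 − $129,000) × 0.0245 = $674,080 × 0.0245 = $16,514.96
Water District: ($803,080 − $129,000) × 0.00322 = $674,080 × 0.00322 = $2,170.5376
Levies subtotal = $23,947.856
Total = $23,947.856 + $577 = $24,524.856

$24,525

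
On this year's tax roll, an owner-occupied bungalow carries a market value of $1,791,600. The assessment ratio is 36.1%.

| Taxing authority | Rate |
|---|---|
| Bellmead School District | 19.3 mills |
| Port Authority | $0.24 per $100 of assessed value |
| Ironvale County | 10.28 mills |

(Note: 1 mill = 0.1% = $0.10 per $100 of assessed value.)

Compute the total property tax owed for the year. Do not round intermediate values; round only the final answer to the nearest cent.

$20,683.63

Assessed value = $1,791,600 × 0.361 = $646,767.6
Bellmead School District: $646,767.6 × 0.0193 = $12,482.61468
Port Authority: $646,767.6 × 0.0024 = $1,552.24224
Ironvale County: $646,767.6 × 0.01028 = $6,648.770928
Total = $20,683.627848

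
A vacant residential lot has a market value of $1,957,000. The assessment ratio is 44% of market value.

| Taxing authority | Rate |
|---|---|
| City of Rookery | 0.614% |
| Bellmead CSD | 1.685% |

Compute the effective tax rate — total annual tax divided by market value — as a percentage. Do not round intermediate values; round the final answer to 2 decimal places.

Assessed value = $1,957,000 × 0.44 = $861,080
City of Rookery: $861,080 × 0.00614 = $5,287.0312
Bellmead CSD: $861,080 × 0.01685 = $14,509.198
Total tax = $19,796.2292
Effective rate = $19,796.2292 ÷ $1,957,000 = 1.01% of market value

1.01%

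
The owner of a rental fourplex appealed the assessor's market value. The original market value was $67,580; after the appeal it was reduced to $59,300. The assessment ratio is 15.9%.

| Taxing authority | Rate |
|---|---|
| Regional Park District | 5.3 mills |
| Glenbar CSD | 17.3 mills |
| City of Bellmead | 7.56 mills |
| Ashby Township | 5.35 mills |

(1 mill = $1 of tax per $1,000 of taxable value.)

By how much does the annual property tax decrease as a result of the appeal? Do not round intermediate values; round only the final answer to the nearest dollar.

$47

Old assessed value = $67,580 × 0.159 = $10,745.22
New assessed value = $59,300 × 0.159 = $9,428.7
Combined rate = 0.0053 + 0.0173 + 0.00756 + 0.00535 = 0.03551
Old tax = $10,745.22 × 0.03551 = $381.5627622
New tax = $9,428.7 × 0.03551 = $334.813137
Reduction = $381.5627622 − $334.813137 = $46.7496252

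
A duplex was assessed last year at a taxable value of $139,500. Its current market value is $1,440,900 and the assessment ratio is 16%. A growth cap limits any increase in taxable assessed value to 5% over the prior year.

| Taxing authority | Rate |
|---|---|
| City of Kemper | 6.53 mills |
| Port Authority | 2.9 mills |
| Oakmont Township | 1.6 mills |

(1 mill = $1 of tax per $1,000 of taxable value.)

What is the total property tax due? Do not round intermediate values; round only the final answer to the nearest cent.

$1,615.62

Uncapped assessed value = $1,440,900 × 0.16 = $230,544
Cap limit = $139,500 × 1.05 = $146,475
Taxable assessed value = min($230,544, $146,475) = $146,475 (cap binds)
City of Kemper: $146,475 × 0.00653 = $956.48175
Port Authority: $146,475 × 0.0029 = $424.7775
Oakmont Township: $146,475 × 0.0016 = $234.36
Total = $1,615.61925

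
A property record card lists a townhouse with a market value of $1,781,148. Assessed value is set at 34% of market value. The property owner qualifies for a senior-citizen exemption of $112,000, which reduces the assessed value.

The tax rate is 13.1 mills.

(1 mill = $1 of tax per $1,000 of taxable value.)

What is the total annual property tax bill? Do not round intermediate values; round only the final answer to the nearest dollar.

Assessed value = $1,781,148 × 0.34 = $605,590.32
Taxable value = $605,590.32 − $112,000 = $493,590.32
Tax = $493,590.32 × 0.0131 = $6,466.033192

$6,466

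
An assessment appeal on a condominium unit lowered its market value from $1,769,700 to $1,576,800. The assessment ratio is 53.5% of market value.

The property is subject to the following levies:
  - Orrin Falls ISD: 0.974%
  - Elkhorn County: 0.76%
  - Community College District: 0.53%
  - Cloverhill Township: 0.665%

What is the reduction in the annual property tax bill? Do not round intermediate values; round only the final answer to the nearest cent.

$3,022.77

Old assessed value = $1,769,700 × 0.535 = $946,789.5
New assessed value = $1,576,800 × 0.535 = $843,588
Combined rate = 0.00974 + 0.0076 + 0.0053 + 0.00665 = 0.02929
Old tax = $946,789.5 × 0.02929 = $27,731.464455
New tax = $843,588 × 0.02929 = $24,708.69252
Reduction = $27,731.464455 − $24,708.69252 = $3,022.771935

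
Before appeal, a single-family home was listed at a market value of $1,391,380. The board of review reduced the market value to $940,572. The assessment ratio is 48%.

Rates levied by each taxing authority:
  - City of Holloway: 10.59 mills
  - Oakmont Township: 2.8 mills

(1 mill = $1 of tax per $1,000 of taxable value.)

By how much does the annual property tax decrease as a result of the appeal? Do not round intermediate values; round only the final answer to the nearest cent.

Old assessed value = $1,391,380 × 0.48 = $667,862.4
New assessed value = $940,572 × 0.48 = $451,474.56
Combined rate = 0.01059 + 0.0028 = 0.01339
Old tax = $667,862.4 × 0.01339 = $8,942.677536
New tax = $451,474.56 × 0.01339 = $6,045.2443584
Reduction = $8,942.677536 − $6,045.2443584 = $2,897.4331776

$2,897.43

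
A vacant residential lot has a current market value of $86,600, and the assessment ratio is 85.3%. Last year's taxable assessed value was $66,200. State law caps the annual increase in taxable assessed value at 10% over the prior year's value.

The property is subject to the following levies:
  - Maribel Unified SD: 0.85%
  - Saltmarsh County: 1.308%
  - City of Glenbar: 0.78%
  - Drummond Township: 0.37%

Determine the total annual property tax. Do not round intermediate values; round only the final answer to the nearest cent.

Uncapped assessed value = $86,600 × 0.853 = $73,869.8
Cap limit = $66,200 × 1.1 = $72,820
Taxable assessed value = min($73,869.8, $72,820) = $72,820 (cap binds)
Maribel Unified SD: $72,820 × 0.0085 = $618.97
Saltmarsh County: $72,820 × 0.01308 = $952.4856
City of Glenbar: $72,820 × 0.0078 = $567.996
Drummond Township: $72,820 × 0.0037 = $269.434
Total = $2,408.8856

$2,408.89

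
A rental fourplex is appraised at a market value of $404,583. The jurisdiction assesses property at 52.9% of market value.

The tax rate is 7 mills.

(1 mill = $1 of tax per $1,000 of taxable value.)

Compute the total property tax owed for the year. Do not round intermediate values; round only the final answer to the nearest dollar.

$1,498

Assessed value = $404,583 × 0.529 = $214,024.407
Tax = $214,024.407 × 0.007 = $1,498.170849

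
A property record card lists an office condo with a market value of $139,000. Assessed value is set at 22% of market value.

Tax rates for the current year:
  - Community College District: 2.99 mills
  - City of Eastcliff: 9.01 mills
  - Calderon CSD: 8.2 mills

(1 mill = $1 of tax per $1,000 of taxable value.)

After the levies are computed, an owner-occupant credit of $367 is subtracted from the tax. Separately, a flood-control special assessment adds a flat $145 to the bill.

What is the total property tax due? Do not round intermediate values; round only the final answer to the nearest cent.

$395.72

Assessed value = $139,000 × 0.22 = $30,580
Community College District: $30,580 × 0.00299 = $91.4342
City of Eastcliff: $30,580 × 0.00901 = $275.5258
Calderon CSD: $30,580 × 0.0082 = $250.756
Levies subtotal = $617.716
After credit = $617.716 − $367 = $250.716
Total = $250.716 + $145 = $395.716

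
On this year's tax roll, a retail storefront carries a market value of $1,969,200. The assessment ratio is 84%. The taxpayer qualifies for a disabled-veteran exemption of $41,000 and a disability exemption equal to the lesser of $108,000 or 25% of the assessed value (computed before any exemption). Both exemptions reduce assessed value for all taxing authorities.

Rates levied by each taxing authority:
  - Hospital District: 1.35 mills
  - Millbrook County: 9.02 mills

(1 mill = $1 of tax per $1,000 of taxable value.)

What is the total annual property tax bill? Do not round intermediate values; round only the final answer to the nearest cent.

Assessed value = $1,969,200 × 0.84 = $1,654,128
Disability exemption = min($108,000, 25% × $1,654,128) = min($108,000, $413,532) = $108,000 (dollar cap binds)
Taxable value = $1,654,128 − $41,000 − $108,000 = $1,505,128
Hospital District: $1,505,128 × 0.00135 = $2,031.9228
Millbrook County: $1,505,128 × 0.00902 = $13,576.25456
Total = $15,608.17736

$15,608.18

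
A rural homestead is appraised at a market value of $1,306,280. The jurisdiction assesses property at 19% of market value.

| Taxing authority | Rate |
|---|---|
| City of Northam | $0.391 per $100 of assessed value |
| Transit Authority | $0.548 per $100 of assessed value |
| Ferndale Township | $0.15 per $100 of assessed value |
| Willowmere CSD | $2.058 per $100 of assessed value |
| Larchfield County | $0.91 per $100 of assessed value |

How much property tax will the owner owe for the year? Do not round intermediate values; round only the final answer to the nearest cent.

Assessed value = $1,306,280 × 0.19 = $248,193.2
City of Northam: $248,193.2 × 0.00391 = $970.435412
Transit Authority: $248,193.2 × 0.00548 = $1,360.098736
Ferndale Township: $248,193.2 × 0.0015 = $372.2898
Willowmere CSD: $248,193.2 × 0.02058 = $5,107.816056
Larchfield County: $248,193.2 × 0.0091 = $2,258.55812
Total = $970.435412 + $1,360.098736 + $372.2898 + $5,107.816056 + $2,258.55812 = $10,069.198124

$10,069.20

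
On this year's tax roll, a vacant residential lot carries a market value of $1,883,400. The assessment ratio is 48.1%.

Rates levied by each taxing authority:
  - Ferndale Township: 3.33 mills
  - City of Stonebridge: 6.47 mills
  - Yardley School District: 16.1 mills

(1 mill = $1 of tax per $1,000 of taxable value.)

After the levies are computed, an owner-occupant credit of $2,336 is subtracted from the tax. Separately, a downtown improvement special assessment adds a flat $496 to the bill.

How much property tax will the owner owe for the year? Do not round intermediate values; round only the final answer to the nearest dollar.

Assessed value = $1,883,400 × 0.481 = $905,915.4
Ferndale Township: $905,915.4 × 0.00333 = $3,016.698282
City of Stonebridge: $905,915.4 × 0.00647 = $5,861.272638
Yardley School District: $905,915.4 × 0.0161 = $14,585.23794
Levies subtotal = $23,463.20886
After credit = $23,463.20886 − $2,336 = $21,127.20886
Total = $21,127.20886 + $496 = $21,623.20886

$21,623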